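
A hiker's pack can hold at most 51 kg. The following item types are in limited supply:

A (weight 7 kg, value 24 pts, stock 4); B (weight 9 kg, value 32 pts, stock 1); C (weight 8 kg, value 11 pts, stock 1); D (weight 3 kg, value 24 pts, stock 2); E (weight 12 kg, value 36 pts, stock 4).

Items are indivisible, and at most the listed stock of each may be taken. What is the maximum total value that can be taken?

192 pts

Best selections within weight 51 and stock limits:
- 3×A + 2×D + 2×E: weight 51, value 192
- 3×A + 1×B + 2×D + 1×E: weight 48, value 188
- 1×B + 2×D + 3×E: weight 51, value 188
- 4×A + 1×B + 1×C + 2×D: weight 51, value 187
Best: 192 pts.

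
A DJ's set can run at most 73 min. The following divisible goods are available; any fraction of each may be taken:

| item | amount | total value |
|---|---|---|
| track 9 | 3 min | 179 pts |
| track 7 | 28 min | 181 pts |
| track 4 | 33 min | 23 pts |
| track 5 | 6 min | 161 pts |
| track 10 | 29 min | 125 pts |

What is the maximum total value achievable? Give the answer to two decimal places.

Take in order of value per unit:
- track 9 (179/3 per unit): all 3 → value 179, running total 179.00
- track 5 (161/6 per unit): all 6 → value 161, running total 340.00
- track 7 (181/28 per unit): all 28 → value 181, running total 521.00
- track 10 (125/29 per unit): all 29 → value 125, running total 646.00
- track 4 (23/33 per unit): 7 of 33 → value 7×23/33 = 4.8788, running total 650.88
Total 650.88.

650.88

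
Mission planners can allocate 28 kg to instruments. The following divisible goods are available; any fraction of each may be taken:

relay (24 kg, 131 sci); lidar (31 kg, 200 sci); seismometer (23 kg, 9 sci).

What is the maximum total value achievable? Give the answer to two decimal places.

180.65

Take in order of value per unit:
- lidar (200/31 per unit): 28 of 31 → value 28×200/31 = 180.6452, running total 180.65
Total 180.65.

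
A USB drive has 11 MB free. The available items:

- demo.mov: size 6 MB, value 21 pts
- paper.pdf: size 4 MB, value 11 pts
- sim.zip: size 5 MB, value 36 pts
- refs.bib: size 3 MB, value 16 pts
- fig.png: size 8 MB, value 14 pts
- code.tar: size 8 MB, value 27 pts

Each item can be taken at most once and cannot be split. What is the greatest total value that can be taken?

Check high-value combinations within 11 MB:
- demo.mov+sim.zip: size 6+5=11, value 21+36=57
- sim.zip+refs.bib: size 5+3=8, value 36+16=52
- paper.pdf+sim.zip: size 4+5=9, value 11+36=47
- refs.bib+code.tar: size 3+8=11, value 16+27=43
- demo.mov+refs.bib: size 6+3=9, value 21+16=37
Best: 57 pts.

57 pts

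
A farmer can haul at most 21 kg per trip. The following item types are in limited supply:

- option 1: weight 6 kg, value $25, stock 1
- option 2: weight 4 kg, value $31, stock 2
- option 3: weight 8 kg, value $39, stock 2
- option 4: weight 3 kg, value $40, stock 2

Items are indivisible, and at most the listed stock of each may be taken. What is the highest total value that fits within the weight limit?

$167

Top feasible selections:
- 1×option 1 + 2×option 2 + 2×option 4: weight 20, value 167
- 1×option 2 + 1×option 3 + 2×option 4: weight 18, value 150
- 1×option 1 + 1×option 3 + 2×option 4: weight 20, value 144
- 2×option 2 + 2×option 4: weight 14, value 142
Best: $167.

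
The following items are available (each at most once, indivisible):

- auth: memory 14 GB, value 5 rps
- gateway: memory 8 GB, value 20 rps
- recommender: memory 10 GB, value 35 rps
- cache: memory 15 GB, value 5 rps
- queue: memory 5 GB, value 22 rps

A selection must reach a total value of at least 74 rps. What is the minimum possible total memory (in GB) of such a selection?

Subsets with value ≥ 74, sorted by total memory:
- gateway+recommender+queue: memory 23, value 77
- auth+gateway+recommender+queue: memory 37, value 82
- gateway+recommender+cache+queue: memory 38, value 82
Minimum memory: 23 GB.

23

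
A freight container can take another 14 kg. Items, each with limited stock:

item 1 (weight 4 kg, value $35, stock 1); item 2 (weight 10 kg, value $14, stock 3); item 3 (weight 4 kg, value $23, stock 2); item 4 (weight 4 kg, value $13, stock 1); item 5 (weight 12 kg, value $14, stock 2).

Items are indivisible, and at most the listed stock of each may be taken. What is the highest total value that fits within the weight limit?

$81

Best selections within weight 14 and stock limits:
- 1×item 1 + 2×item 3: weight 12, value 81
- 1×item 1 + 1×item 3 + 1×item 4: weight 12, value 71
- 2×item 3 + 1×item 4: weight 12, value 59
- 1×item 1 + 1×item 3: weight 8, value 58
Best: $81.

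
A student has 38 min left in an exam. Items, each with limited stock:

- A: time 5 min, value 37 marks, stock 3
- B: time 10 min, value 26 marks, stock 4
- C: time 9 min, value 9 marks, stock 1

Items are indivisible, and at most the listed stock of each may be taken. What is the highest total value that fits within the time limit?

Best selections within time 38 and stock limits:
- 3×A + 2×B: time 35, value 163
- 3×A + 1×B + 1×C: time 34, value 146
Best: 163 marks.

163 marks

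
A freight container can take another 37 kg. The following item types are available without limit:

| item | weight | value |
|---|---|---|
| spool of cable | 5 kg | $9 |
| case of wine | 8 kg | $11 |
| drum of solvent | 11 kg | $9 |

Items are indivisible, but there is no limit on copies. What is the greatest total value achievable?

$63

Best value-per-unit is spool of cable at 9/5, and filling with it alone uses weight 7×5=35. No mix of the others beats 7×9 = 63.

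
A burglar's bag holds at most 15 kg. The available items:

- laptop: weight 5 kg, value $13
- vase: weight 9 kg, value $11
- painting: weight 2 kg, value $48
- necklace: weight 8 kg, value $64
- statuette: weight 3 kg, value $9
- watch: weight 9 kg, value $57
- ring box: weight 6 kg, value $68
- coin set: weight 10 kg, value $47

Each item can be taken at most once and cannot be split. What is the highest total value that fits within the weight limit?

$132

Check high-value combinations within 15 kg:
- necklace+ring box: weight 8+6=14, value 64+68=132
- laptop+painting+ring box: weight 5+2+6=13, value 13+48+68=129
- painting+statuette+ring box: weight 2+3+6=11, value 48+9+68=125
Best: $132.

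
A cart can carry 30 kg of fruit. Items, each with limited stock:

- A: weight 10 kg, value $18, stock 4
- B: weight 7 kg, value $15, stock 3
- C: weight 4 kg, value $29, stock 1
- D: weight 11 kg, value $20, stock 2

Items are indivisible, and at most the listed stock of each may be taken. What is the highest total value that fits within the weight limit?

Best selections within weight 30 and stock limits:
- 2×B + 1×C + 1×D: weight 29, value 79
- 1×A + 2×B + 1×C: weight 28, value 77
- 3×B + 1×C: weight 25, value 74
- 1×C + 2×D: weight 26, value 69
Best: $79.

$79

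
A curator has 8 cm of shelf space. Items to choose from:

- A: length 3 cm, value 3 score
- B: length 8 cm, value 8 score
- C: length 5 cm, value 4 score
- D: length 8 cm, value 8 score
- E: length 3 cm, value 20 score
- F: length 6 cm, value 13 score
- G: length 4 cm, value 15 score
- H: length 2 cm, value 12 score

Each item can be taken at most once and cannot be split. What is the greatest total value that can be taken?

35 score

Check high-value combinations within 8 cm:
- E+G: length 3+4=7, value 20+15=35
- A+E+H: length 3+3+2=8, value 3+20+12=35
- E+H: length 3+2=5, value 20+12=32
Best: 35 score.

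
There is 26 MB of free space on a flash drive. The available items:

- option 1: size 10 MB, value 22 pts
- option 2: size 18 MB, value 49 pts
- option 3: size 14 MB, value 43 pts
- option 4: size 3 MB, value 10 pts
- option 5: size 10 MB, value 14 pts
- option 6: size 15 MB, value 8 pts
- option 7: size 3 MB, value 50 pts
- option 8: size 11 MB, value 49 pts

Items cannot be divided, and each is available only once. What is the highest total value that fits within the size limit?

This is a 0/1 knapsack; check combinations near the capacity.
- option 1+option 7+option 8: size 10+3+11=24, value 22+50+49=121
- option 5+option 7+option 8: size 10+3+11=24, value 14+50+49=113
- option 4+option 7+option 8: size 3+3+11=17, value 10+50+49=109
- option 2+option 4+option 7: size 18+3+3=24, value 49+10+50=109
- option 3+option 4+option 7: size 14+3+3=20, value 43+10+50=103
Best: 121 pts.

121 pts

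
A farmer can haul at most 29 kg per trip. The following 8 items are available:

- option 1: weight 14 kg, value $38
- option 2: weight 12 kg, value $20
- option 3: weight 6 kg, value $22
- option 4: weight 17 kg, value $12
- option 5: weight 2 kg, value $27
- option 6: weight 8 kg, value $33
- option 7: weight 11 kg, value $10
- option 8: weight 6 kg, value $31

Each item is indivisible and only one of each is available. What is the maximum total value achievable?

Check high-value combinations within 29 kg:
- option 1+option 3+option 5+option 8: weight 14+6+2+6=28, value 38+22+27+31=118
- option 3+option 5+option 6+option 8: weight 6+2+8+6=22, value 22+27+33+31=113
- option 2+option 5+option 6+option 8: weight 12+2+8+6=28, value 20+27+33+31=111
- option 2+option 3+option 5+option 6: weight 12+6+2+8=28, value 20+22+27+33=102
- option 1+option 6+option 8: weight 14+8+6=28, value 38+33+31=102
Best: $118.

$118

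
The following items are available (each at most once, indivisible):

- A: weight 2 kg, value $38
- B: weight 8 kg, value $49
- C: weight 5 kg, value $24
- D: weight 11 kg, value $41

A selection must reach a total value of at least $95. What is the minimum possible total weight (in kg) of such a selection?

15

Subsets with value ≥ 95, sorted by total weight:
- A+B+C: weight 15, value 111
- A+C+D: weight 18, value 103
- A+B+D: weight 21, value 128
Minimum weight: 15 kg.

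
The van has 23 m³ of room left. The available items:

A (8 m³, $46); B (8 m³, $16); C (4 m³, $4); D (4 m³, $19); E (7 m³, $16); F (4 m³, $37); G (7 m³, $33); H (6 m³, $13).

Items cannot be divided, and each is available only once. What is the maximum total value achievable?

Check high-value combinations within 23 m³:
- A+D+F+G: volume 8+4+4+7=23, value 46+19+37+33=135
- A+C+F+G: volume 8+4+4+7=23, value 46+4+37+33=120
- A+D+E+F: volume 8+4+7+4=23, value 46+19+16+37=118
- A+F+G: volume 8+4+7=19, value 46+37+33=116
- A+D+F+H: volume 8+4+4+6=22, value 46+19+37+13=115
Best: $135.

$135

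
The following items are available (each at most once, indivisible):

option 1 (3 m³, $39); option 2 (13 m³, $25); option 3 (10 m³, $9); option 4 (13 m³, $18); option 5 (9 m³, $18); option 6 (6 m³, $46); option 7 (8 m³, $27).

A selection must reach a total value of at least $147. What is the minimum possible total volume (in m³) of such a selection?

39

Subsets with value ≥ 147, sorted by total volume:
- option 1+option 2+option 5+option 6+option 7: volume 39, value 155
- option 1+option 4+option 5+option 6+option 7: volume 39, value 148
- option 1+option 2+option 4+option 6+option 7: volume 43, value 155
- option 1+option 2+option 3+option 5+option 6+option 7: volume 49, value 164
Minimum volume: 39 m³.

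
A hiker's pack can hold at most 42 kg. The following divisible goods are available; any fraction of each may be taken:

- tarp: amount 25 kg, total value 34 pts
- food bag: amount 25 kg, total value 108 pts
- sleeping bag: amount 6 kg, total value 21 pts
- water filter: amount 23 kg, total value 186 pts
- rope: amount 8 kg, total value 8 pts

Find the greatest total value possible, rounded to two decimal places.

268.08

Take in order of value per unit:
- water filter (186/23 per unit): all 23 → value 186, running total 186.00
- food bag (108/25 per unit): 19 of 25 → value 19×108/25 = 82.0800, running total 268.08
Total 268.08.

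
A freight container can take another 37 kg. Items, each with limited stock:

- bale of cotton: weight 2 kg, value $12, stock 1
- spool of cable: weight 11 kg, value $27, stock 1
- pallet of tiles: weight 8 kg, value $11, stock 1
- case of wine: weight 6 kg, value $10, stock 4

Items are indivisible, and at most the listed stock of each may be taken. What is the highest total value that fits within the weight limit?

$79

Top feasible selections:
- 1×bale of cotton + 1×spool of cable + 4×case of wine: weight 37, value 79
- 1×bale of cotton + 1×spool of cable + 1×pallet of tiles + 2×case of wine: weight 33, value 70
- 1×bale of cotton + 1×spool of cable + 3×case of wine: weight 31, value 69
Best: $79.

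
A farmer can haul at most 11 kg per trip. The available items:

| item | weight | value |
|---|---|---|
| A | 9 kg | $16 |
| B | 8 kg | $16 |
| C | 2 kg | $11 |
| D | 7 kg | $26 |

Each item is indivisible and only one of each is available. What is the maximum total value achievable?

$37

This is a 0/1 knapsack; check combinations near the capacity.
- C+D: weight 2+7=9, value 11+26=37
- B+C: weight 8+2=10, value 16+11=27
- A+C: weight 9+2=11, value 16+11=27
- D: weight 7, value 26
Best: $37.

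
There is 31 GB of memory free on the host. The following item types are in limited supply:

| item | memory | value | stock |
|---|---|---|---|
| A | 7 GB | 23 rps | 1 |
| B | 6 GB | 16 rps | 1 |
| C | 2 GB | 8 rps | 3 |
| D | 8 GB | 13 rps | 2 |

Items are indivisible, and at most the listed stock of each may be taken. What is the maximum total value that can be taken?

76 rps

Best selections within memory 31 and stock limits:
- 1×A + 1×B + 3×C + 1×D: memory 27, value 76
- 1×A + 3×C + 2×D: memory 29, value 73
- 1×A + 1×B + 1×C + 2×D: memory 31, value 73
Best: 76 rps.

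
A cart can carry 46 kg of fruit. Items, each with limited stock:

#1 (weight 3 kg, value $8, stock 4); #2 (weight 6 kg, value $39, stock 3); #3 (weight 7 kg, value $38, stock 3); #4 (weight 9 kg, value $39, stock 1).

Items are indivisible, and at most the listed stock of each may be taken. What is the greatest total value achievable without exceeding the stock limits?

$247

Top feasible selections:
- 2×#1 + 3×#2 + 3×#3: weight 45, value 247
- 1×#1 + 3×#2 + 2×#3 + 1×#4: weight 44, value 240
- 1×#1 + 3×#2 + 3×#3: weight 42, value 239
Best: $247.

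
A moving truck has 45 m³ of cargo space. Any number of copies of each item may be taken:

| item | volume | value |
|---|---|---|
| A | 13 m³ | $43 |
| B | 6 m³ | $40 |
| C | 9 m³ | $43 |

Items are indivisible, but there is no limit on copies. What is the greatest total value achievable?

$283

Best value-per-unit is B at 40/6; filling with it alone gives 7×40 = 280.
Optimal mix: 6×B + 1×C → volume 45, value 283.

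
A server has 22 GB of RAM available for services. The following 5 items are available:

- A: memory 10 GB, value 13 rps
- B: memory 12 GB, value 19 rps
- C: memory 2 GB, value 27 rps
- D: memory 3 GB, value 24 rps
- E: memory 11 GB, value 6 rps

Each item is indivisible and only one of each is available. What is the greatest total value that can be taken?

This is a 0/1 knapsack; check combinations near the capacity.
- B+C+D: memory 12+2+3=17, value 19+27+24=70
- A+C+D: memory 10+2+3=15, value 13+27+24=64
- C+D+E: memory 2+3+11=16, value 27+24+6=57
Best: 70 rps.

70 rps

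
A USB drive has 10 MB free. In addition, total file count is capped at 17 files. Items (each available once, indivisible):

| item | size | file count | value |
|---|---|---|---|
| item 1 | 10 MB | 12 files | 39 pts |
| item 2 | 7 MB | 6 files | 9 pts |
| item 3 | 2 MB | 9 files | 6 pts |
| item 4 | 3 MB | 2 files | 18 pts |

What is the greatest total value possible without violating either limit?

39 pts

Feasible sets respecting both limits:
- item 1: size 10, file count 12, value 39
- item 2+item 4: size 10, file count 8, value 27
- item 3+item 4: size 5, file count 11, value 24
- item 4: size 3, file count 2, value 18
Best: 39 pts.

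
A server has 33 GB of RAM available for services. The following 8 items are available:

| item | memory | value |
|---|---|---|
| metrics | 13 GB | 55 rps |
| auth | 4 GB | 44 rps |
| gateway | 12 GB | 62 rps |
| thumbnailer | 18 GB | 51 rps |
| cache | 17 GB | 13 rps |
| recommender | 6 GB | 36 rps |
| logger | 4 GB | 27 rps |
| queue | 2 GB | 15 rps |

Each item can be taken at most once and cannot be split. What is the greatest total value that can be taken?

Check high-value combinations within 33 GB:
- metrics+auth+gateway+logger: memory 13+4+12+4=33, value 55+44+62+27=188
- auth+gateway+recommender+logger+queue: memory 4+12+6+4+2=28, value 44+62+36+27+15=184
- metrics+auth+recommender+logger+queue: memory 13+4+6+4+2=29, value 55+44+36+27+15=177
Best: 188 rps.

188 rps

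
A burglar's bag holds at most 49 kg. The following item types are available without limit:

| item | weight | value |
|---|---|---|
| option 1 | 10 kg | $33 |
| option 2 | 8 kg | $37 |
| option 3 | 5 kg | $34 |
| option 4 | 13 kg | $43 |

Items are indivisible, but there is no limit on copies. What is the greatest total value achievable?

$309

Best value-per-unit is option 3 at 34/5; filling with it alone gives 9×34 = 306.
Optimal mix: 1×option 2 + 8×option 3 → weight 48, value 309.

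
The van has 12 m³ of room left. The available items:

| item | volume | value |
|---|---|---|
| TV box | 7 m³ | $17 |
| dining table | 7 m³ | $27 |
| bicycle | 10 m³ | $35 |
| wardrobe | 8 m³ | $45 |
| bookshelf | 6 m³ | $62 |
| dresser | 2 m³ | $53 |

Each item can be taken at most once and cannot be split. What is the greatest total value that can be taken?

$115

Check high-value combinations within 12 m³:
- bookshelf+dresser: volume 6+2=8, value 62+53=115
- wardrobe+dresser: volume 8+2=10, value 45+53=98
- bicycle+dresser: volume 10+2=12, value 35+53=88
- dining table+dresser: volume 7+2=9, value 27+53=80
- TV box+dresser: volume 7+2=9, value 17+53=70
Best: $115.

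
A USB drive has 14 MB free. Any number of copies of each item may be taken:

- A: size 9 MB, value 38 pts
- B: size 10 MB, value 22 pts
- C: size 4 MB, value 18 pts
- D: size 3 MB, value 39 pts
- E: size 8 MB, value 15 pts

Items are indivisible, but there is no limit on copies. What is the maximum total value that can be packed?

156 pts

Best value-per-unit is D at 39/3, and filling with it alone uses size 4×3=12. No mix of the others beats 4×39 = 156.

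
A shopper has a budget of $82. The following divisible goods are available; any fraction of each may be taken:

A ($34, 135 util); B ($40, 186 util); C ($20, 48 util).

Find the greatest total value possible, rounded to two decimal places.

340.20

Take in order of value per unit:
- B (186/40 per unit): all 40 → value 186, running total 186.00
- A (135/34 per unit): all 34 → value 135, running total 321.00
- C (48/20 per unit): 8 of 20 → value 8×48/20 = 19.2000, running total 340.20
Total 340.20.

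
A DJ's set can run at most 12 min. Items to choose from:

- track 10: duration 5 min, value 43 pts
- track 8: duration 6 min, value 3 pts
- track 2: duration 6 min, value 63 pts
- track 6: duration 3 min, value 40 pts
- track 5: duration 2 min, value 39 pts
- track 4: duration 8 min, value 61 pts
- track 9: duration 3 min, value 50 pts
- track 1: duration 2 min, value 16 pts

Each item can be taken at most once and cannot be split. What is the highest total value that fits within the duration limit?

Check high-value combinations within 12 min:
- track 2+track 6+track 9: duration 6+3+3=12, value 63+40+50=153
- track 2+track 5+track 9: duration 6+2+3=11, value 63+39+50=152
- track 10+track 5+track 9+track 1: duration 5+2+3+2=12, value 43+39+50+16=148
Best: 153 pts.

153 pts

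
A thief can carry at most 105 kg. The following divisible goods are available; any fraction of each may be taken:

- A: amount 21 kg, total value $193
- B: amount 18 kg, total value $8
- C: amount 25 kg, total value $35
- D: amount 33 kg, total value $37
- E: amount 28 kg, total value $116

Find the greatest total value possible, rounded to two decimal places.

Take in order of value per unit:
- A (193/21 per unit): all 21 → value 193, running total 193.00
- E (116/28 per unit): all 28 → value 116, running total 309.00
- C (35/25 per unit): all 25 → value 35, running total 344.00
- D (37/33 per unit): 31 of 33 → value 31×37/33 = 34.7576, running total 378.76
Total 378.76.

378.76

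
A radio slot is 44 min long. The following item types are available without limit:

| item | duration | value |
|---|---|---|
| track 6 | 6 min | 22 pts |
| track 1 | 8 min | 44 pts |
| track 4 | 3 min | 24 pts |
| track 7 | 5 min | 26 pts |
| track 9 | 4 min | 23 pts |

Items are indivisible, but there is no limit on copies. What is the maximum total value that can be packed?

Best value-per-unit is track 4 at 24/3; filling with it alone gives 14×24 = 336.
Optimal mix: 13×track 4 + 1×track 7 → duration 44, value 338.

338 pts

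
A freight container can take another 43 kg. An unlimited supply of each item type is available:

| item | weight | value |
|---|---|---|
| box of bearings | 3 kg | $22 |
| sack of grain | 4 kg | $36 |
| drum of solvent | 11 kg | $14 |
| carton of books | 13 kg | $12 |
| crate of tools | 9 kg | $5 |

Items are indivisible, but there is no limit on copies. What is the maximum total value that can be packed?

Best value-per-unit is sack of grain at 36/4; filling with it alone gives 10×36 = 360.
Optimal mix: 1×box of bearings + 10×sack of grain → weight 43, value 382.

$382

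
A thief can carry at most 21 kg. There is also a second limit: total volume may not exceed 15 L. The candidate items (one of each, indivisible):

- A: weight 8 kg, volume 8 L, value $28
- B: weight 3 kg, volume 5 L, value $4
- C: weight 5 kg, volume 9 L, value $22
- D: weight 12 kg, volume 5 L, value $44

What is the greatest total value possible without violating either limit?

$72

Feasible sets respecting both limits:
- A+D: weight 20, volume 13, value 72
- C+D: weight 17, volume 14, value 66
- B+D: weight 15, volume 10, value 48
- D: weight 12, volume 5, value 44
Best: $72.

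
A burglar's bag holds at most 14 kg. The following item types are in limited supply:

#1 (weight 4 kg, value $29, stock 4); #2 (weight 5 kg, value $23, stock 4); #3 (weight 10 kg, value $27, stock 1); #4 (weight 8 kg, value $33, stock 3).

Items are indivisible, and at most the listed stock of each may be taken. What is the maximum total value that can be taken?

Top feasible selections:
- 3×#1: weight 12, value 87
- 2×#1 + 1×#2: weight 13, value 81
- 1×#1 + 2×#2: weight 14, value 75
Best: $87.

$87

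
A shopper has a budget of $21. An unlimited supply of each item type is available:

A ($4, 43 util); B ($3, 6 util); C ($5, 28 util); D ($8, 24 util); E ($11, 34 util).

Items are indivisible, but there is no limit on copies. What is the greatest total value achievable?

Best value-per-unit is A at 43/4, and filling with it alone uses cost 5×4=20. No mix of the others beats 5×43 = 215.

215 util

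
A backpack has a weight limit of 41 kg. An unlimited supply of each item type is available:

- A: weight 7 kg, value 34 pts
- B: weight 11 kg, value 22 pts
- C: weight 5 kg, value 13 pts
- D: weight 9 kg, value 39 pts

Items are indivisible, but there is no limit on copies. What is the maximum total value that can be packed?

Best value-per-unit is A at 34/7; filling with it alone gives 5×34 = 170.
Optimal mix: 2×A + 3×D → weight 41, value 185.

185 pts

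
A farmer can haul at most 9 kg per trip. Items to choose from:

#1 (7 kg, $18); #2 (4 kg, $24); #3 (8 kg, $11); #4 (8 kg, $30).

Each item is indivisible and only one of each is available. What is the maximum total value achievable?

Check high-value combinations within 9 kg:
- #4: weight 8, value 30
- #2: weight 4, value 24
- #1: weight 7, value 18
- #3: weight 8, value 11
Best: $30.

$30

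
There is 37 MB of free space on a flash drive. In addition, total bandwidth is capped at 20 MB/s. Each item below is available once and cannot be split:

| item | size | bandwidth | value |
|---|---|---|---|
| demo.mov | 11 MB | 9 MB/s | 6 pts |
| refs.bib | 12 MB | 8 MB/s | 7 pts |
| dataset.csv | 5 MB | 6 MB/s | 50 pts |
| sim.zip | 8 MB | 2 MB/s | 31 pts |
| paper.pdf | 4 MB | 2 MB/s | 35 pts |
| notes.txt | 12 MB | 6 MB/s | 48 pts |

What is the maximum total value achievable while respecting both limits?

Feasible sets respecting both limits:
- dataset.csv+sim.zip+paper.pdf+notes.txt: size 29, bandwidth 16, value 164
- dataset.csv+paper.pdf+notes.txt: size 21, bandwidth 14, value 133
- dataset.csv+sim.zip+notes.txt: size 25, bandwidth 14, value 129
- refs.bib+dataset.csv+sim.zip+paper.pdf: size 29, bandwidth 18, value 123
Best: 164 pts.

164 pts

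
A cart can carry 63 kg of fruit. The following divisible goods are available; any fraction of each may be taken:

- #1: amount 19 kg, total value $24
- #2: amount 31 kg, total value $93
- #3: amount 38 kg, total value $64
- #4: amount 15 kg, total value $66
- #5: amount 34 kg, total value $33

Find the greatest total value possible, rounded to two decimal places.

Take in order of value per unit:
- #4 (66/15 per unit): all 15 → value 66, running total 66.00
- #2 (93/31 per unit): all 31 → value 93, running total 159.00
- #3 (64/38 per unit): 17 of 38 → value 17×64/38 = 28.6316, running total 187.63
Total 187.63.

187.63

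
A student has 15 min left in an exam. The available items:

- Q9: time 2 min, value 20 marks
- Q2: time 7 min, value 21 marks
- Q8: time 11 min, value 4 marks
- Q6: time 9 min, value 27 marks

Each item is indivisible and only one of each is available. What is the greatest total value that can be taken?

Check high-value combinations within 15 min:
- Q9+Q6: time 2+9=11, value 20+27=47
- Q9+Q2: time 2+7=9, value 20+21=41
- Q6: time 9, value 27
- Q9+Q8: time 2+11=13, value 20+4=24
Best: 47 marks.

47 marks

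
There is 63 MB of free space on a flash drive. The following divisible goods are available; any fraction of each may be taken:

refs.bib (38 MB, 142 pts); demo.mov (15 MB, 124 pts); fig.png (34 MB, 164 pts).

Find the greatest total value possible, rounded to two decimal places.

Take in order of value per unit:
- demo.mov (124/15 per unit): all 15 → value 124, running total 124.00
- fig.png (164/34 per unit): all 34 → value 164, running total 288.00
- refs.bib (142/38 per unit): 14 of 38 → value 14×142/38 = 52.3158, running total 340.32
Total 340.32.

340.32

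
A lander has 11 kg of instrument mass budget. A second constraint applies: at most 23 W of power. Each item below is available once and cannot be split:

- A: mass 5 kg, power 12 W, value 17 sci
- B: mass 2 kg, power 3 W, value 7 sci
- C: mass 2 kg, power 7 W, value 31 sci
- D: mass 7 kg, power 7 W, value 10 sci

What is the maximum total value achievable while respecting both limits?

Feasible sets respecting both limits:
- A+B+C: mass 9, power 22, value 55
- A+C: mass 7, power 19, value 48
- B+C+D: mass 11, power 17, value 48
Best: 55 sci.

55 sci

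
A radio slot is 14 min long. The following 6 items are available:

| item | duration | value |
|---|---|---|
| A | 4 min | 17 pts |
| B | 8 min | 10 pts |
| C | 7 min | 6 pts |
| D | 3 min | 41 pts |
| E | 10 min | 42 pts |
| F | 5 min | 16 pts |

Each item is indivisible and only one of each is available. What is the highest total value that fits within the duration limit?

83 pts

Check high-value combinations within 14 min:
- D+E: duration 3+10=13, value 41+42=83
- A+D+F: duration 4+3+5=12, value 17+41+16=74
- A+C+D: duration 4+7+3=14, value 17+6+41=64
- A+E: duration 4+10=14, value 17+42=59
Best: 83 pts.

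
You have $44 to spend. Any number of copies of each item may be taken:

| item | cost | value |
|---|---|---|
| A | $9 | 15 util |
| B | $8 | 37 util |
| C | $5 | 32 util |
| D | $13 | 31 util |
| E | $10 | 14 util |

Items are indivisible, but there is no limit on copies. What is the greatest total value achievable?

261 util

Best value-per-unit is C at 32/5; filling with it alone gives 8×32 = 256.
Optimal mix: 1×B + 7×C → cost 43, value 261.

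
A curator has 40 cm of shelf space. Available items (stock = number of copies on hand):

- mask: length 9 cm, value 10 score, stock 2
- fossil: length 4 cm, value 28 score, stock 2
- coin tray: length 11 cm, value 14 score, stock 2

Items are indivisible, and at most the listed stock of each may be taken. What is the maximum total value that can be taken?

Best selections within length 40 and stock limits:
- 1×mask + 2×fossil + 2×coin tray: length 39, value 94
- 2×mask + 2×fossil + 1×coin tray: length 37, value 90
- 2×fossil + 2×coin tray: length 30, value 84
- 1×mask + 2×fossil + 1×coin tray: length 28, value 80
Best: 94 score.

94 score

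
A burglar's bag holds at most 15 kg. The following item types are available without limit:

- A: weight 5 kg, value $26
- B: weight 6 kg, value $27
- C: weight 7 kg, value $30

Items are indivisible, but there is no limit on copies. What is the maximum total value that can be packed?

$78

Best value-per-unit is A at 26/5, and filling with it alone uses weight 3×5=15. No mix of the others beats 3×26 = 78.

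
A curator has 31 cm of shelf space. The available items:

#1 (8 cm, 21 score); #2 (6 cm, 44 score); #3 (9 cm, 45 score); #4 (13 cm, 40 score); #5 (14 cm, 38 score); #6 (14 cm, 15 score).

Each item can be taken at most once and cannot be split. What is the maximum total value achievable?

This is a 0/1 knapsack; check combinations near the capacity.
- #2+#3+#4: length 6+9+13=28, value 44+45+40=129
- #2+#3+#5: length 6+9+14=29, value 44+45+38=127
- #1+#2+#3: length 8+6+9=23, value 21+44+45=110
- #1+#3+#4: length 8+9+13=30, value 21+45+40=106
- #1+#2+#4: length 8+6+13=27, value 21+44+40=105
Best: 129 score.

129 score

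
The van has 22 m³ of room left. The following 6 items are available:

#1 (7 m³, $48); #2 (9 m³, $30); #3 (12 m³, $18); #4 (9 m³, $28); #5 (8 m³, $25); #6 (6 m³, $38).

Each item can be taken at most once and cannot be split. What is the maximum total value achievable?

$116

Check high-value combinations within 22 m³:
- #1+#2+#6: volume 7+9+6=22, value 48+30+38=116
- #1+#4+#6: volume 7+9+6=22, value 48+28+38=114
- #1+#5+#6: volume 7+8+6=21, value 48+25+38=111
- #1+#6: volume 7+6=13, value 48+38=86
- #1+#2: volume 7+9=16, value 48+30=78
Best: $116.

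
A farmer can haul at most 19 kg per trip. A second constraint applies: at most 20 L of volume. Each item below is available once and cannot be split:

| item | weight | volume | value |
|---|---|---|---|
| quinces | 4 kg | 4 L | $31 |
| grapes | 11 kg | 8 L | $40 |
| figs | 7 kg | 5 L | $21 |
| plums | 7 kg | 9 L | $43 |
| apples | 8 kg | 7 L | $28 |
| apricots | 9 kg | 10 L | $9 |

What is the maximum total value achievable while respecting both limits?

Feasible sets respecting both limits:
- quinces+plums+apples: weight 19, volume 20, value 102
- quinces+figs+plums: weight 18, volume 18, value 95
- grapes+plums: weight 18, volume 17, value 83
- quinces+figs+apples: weight 19, volume 16, value 80
Best: $102.

$102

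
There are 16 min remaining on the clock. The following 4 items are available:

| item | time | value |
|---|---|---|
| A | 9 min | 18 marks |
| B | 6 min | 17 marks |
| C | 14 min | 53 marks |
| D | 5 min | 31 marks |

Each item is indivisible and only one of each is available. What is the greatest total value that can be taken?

Check high-value combinations within 16 min:
- C: time 14, value 53
- A+D: time 9+5=14, value 18+31=49
- B+D: time 6+5=11, value 17+31=48
- A+B: time 9+6=15, value 18+17=35
- D: time 5, value 31
Best: 53 marks.

53 marks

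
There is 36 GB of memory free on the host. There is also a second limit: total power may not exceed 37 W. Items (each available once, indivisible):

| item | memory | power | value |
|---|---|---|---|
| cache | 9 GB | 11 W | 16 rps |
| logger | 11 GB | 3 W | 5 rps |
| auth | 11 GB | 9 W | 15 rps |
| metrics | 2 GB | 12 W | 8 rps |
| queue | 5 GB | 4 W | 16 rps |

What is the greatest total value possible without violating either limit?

Feasible sets respecting both limits:
- cache+auth+metrics+queue: memory 27, power 36, value 55
- cache+logger+auth+queue: memory 36, power 27, value 52
- cache+auth+queue: memory 25, power 24, value 47
Best: 55 rps.

55 rps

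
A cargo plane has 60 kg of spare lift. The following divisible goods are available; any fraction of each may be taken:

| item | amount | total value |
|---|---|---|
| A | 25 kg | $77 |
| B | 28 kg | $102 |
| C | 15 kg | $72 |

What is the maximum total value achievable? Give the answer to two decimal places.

226.36

Take in order of value per unit:
- C (72/15 per unit): all 15 → value 72, running total 72.00
- B (102/28 per unit): all 28 → value 102, running total 174.00
- A (77/25 per unit): 17 of 25 → value 17×77/25 = 52.3600, running total 226.36
Total 226.36.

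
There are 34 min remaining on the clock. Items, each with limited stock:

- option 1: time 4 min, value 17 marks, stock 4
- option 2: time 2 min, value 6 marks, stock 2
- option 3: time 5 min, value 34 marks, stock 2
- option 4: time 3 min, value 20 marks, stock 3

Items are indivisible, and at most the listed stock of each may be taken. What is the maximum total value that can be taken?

Top feasible selections:
- 3×option 1 + 1×option 2 + 2×option 3 + 3×option 4: time 33, value 185
- 4×option 1 + 1×option 2 + 2×option 3 + 2×option 4: time 34, value 182
Best: 185 marks.

185 marks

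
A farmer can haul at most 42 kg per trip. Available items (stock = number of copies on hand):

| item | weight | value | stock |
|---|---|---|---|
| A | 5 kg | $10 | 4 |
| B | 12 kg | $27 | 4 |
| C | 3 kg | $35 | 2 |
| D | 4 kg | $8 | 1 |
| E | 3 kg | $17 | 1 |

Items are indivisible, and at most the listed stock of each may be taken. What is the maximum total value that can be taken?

Top feasible selections:
- 1×A + 2×B + 2×C + 1×D + 1×E: weight 42, value 159
- 4×A + 1×B + 2×C + 1×E: weight 41, value 154
- 3×A + 1×B + 2×C + 1×D + 1×E: weight 40, value 152
Best: $159.

$159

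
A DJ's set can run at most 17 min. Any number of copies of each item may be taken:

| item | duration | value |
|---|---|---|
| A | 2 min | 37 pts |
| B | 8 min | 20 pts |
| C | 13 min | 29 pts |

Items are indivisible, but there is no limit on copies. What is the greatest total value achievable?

Best value-per-unit is A at 37/2, and filling with it alone uses duration 8×2=16. No mix of the others beats 8×37 = 296.

296 pts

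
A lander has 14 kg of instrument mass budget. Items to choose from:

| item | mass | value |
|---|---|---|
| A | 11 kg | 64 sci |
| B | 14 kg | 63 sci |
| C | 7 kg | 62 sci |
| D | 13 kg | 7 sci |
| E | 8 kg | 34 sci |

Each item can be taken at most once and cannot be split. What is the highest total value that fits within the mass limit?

Check high-value combinations within 14 kg:
- A: mass 11, value 64
- B: mass 14, value 63
- C: mass 7, value 62
Best: 64 sci.

64 sci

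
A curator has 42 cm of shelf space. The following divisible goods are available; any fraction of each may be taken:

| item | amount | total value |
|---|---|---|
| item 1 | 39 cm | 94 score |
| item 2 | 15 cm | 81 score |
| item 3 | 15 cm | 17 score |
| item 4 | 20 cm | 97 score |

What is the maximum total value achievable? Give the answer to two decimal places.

Take in order of value per unit:
- item 2 (81/15 per unit): all 15 → value 81, running total 81.00
- item 4 (97/20 per unit): all 20 → value 97, running total 178.00
- item 1 (94/39 per unit): 7 of 39 → value 7×94/39 = 16.8718, running total 194.87
Total 194.87.

194.87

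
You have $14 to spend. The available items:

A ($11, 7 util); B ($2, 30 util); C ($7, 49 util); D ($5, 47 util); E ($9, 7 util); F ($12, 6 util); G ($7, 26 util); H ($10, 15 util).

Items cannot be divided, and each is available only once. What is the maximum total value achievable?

126 util

Check high-value combinations within $14:
- B+C+D: cost 2+7+5=14, value 30+49+47=126
- B+D+G: cost 2+5+7=14, value 30+47+26=103
- C+D: cost 7+5=12, value 49+47=96
- B+C: cost 2+7=9, value 30+49=79
- B+D: cost 2+5=7, value 30+47=77
Best: 126 util.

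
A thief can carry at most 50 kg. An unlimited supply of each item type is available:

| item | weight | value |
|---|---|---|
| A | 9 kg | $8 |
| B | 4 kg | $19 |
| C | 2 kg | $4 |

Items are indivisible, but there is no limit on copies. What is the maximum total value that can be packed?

Best value-per-unit is B at 19/4; filling with it alone gives 12×19 = 228.
Optimal mix: 12×B + 1×C → weight 50, value 232.

$232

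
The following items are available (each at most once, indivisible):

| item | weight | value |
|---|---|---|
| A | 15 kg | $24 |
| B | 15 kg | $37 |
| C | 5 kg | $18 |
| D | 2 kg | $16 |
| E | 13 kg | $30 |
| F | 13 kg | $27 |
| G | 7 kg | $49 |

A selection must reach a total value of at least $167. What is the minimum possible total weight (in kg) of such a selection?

55

Subsets with value ≥ 167, sorted by total weight:
- B+C+D+E+F+G: weight 55, value 177
- A+B+C+D+E+G: weight 57, value 174
- A+B+C+D+F+G: weight 57, value 171
Minimum weight: 55 kg.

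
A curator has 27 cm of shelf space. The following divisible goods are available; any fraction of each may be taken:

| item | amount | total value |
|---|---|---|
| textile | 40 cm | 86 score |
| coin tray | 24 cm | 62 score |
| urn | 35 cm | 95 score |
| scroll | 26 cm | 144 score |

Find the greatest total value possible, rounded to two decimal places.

Take in order of value per unit:
- scroll (144/26 per unit): all 26 → value 144, running total 144.00
- urn (95/35 per unit): 1 of 35 → value 1×95/35 = 2.7143, running total 146.71
Total 146.71.

146.71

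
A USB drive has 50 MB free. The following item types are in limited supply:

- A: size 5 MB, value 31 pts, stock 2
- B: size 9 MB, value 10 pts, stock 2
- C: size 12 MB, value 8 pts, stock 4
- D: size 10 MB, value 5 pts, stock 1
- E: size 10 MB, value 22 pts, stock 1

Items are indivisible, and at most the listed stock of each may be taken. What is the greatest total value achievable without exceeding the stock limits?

112 pts

Top feasible selections:
- 2×A + 2×B + 1×C + 1×E: size 50, value 112
- 2×A + 2×B + 1×D + 1×E: size 48, value 109
- 2×A + 2×B + 1×E: size 38, value 104
Best: 112 pts.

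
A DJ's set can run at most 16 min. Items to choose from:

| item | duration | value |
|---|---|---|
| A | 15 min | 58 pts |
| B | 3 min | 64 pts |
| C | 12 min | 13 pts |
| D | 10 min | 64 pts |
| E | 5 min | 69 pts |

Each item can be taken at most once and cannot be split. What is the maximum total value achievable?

This is a 0/1 knapsack; check combinations near the capacity.
- B+E: duration 3+5=8, value 64+69=133
- D+E: duration 10+5=15, value 64+69=133
- B+D: duration 3+10=13, value 64+64=128
Best: 133 pts.

133 pts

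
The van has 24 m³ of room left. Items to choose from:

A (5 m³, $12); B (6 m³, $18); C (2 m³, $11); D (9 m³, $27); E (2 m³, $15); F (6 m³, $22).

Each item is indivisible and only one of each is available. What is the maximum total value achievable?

This is a 0/1 knapsack; check combinations near the capacity.
- A+C+D+E+F: volume 5+2+9+2+6=24, value 12+11+27+15+22=87
- A+B+C+D+E: volume 5+6+2+9+2=24, value 12+18+11+27+15=83
- B+D+E+F: volume 6+9+2+6=23, value 18+27+15+22=82
- A+B+C+E+F: volume 5+6+2+2+6=21, value 12+18+11+15+22=78
Best: $87.

$87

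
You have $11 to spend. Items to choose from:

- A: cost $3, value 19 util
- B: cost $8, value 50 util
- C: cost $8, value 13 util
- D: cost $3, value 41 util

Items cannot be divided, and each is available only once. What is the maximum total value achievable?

91 util

Check high-value combinations within $11:
- B+D: cost 8+3=11, value 50+41=91
- A+B: cost 3+8=11, value 19+50=69
- A+D: cost 3+3=6, value 19+41=60
- C+D: cost 8+3=11, value 13+41=54
Best: 91 util.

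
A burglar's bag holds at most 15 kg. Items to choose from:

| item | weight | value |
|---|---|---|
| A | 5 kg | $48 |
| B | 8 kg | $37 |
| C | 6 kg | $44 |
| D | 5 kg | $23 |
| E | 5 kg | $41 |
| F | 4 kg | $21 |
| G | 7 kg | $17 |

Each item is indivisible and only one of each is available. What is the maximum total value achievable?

$113

Check high-value combinations within 15 kg:
- A+C+F: weight 5+6+4=15, value 48+44+21=113
- A+D+E: weight 5+5+5=15, value 48+23+41=112
- A+E+F: weight 5+5+4=14, value 48+41+21=110
Best: $113.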